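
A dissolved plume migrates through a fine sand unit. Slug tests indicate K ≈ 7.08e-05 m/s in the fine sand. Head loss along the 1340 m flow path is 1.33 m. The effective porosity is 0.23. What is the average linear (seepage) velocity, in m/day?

0.0264

Convert K: 7.08e-05 m/s × 86400 = 6.117 m/day.
Hydraulic gradient i = Δh / L = 1.33 / 1340 = 0.0009925.
Darcy flux q = K · i = 6.117 × 0.0009925 = 0.006071 m/day.
Seepage velocity v = q / n_e = 0.006071 / 0.23 = 0.02640 m/day.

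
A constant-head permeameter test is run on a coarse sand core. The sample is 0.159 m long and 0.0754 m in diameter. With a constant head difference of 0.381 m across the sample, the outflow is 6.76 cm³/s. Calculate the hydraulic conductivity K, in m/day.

54.6

Cross-sectional area A = π·(d/2)² = π × (0.0754/2)² = 0.004465 m².
Convert discharge: 6.76 cm³/s = 6.760e-06 m³/s.
Darcy's law rearranged: K = Q·L / (A·Δh) = 6.760e-06 × 0.159 / (0.004465 × 0.381) = 0.0006318 m/s = 54.59 m/day.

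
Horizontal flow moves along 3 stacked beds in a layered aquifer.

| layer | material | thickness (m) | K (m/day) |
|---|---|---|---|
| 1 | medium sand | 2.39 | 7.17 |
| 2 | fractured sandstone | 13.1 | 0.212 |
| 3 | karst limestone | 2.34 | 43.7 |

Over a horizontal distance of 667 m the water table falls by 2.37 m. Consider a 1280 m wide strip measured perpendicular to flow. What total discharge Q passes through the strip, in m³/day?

556

Flow is parallel to layering, so each bed carries its own Darcy discharge and the transmissivities add.
Σ(K_i·b_i) = 7.17×2.39 + 0.212×13.1 + 43.7×2.34 = 122.2 m²/day.
Hydraulic gradient i = Δh / L = 2.37 / 667 = 0.003553.
Q = Σ(K_i·b_i) · W · i = 122.2 × 1280 × 0.003553 = 555.7 m³/day.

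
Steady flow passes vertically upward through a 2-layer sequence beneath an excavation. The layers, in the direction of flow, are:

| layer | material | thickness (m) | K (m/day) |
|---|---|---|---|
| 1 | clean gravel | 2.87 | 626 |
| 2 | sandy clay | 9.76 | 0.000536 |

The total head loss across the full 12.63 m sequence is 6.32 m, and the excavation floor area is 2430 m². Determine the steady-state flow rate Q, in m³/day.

0.843

Flow is perpendicular to layering, so the layers act in series and the equivalent K is the thickness-weighted harmonic mean.
Total thickness L = 2.87 + 9.76 = 12.63 m.
Σ(b_i/K_i) = 2.87/626 + 9.76/0.000536 = 18209 d.
K_eq = L / Σ(b_i/K_i) = 12.63 / 18209 = 0.0006936 m/day.
Q = K_eq · A · (Δh/L) = 0.0006936 × 2430 × (6.32/12.63) = 0.8434 m³/day.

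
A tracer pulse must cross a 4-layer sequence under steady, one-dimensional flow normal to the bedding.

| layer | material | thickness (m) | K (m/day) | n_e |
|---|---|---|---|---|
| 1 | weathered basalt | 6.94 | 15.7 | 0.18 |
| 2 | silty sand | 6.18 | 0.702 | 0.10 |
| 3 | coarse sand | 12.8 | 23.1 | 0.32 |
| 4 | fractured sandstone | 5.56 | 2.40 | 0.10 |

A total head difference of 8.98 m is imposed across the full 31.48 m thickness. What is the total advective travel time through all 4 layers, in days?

8.80

With flow normal to the layers, continuity requires the same specific discharge q through every layer.
Σ(b_i/K_i) = 6.94/15.7 + 6.18/0.702 + 12.8/23.1 + 5.56/2.40 = 12.12 d.
q = Δh / Σ(b_i/K_i) = 8.98 / 12.12 = 0.7412 m/day.
In each layer the seepage velocity is v_i = q/n_i, so the layer transit time is t_i = b_i·n_i / q:
  layer 1 (weathered basalt): t_1 = 6.94 × 0.18 / 0.7412 = 1.685 d
  layer 2 (silty sand): t_2 = 6.18 × 0.10 / 0.7412 = 0.8338 d
  layer 3 (coarse sand): t_3 = 12.8 × 0.32 / 0.7412 = 5.527 d
  layer 4 (fractured sandstone): t_4 = 5.56 × 0.10 / 0.7412 = 0.7502 d
Total t = Σ t_i = 8.796 days.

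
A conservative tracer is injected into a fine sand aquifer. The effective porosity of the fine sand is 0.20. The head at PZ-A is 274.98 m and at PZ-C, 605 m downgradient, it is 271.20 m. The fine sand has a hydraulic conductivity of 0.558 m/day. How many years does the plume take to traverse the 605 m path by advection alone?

Hydraulic gradient i = (274.98 − 271.20) / 605 = 3.78 / 605 = 0.006248.
Darcy flux q = K · i = 0.5580 × 0.006248 = 0.003486 m/day.
Seepage velocity v = q / n_e = 0.003486 / 0.20 = 0.01743 m/day.
Travel time t = L / v = 605 / 0.01743 = 34707 days = 95.02 years.

95.0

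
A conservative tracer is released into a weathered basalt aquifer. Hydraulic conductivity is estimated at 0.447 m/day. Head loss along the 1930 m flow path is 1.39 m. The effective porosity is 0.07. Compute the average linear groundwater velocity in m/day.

Hydraulic gradient i = Δh / L = 1.39 / 1930 = 0.0007202.
Darcy flux q = K · i = 0.4470 × 0.0007202 = 0.0003219 m/day.
Seepage velocity v = q / n_e = 0.0003219 / 0.07 = 0.004599 m/day.

0.00460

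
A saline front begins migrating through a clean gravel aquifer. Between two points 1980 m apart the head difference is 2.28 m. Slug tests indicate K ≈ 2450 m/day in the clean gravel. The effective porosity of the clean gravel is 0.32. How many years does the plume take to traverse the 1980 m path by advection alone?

0.615

Hydraulic gradient i = Δh / L = 2.28 / 1980 = 0.001152.
Darcy flux q = K · i = 2450 × 0.001152 = 2.821 m/day.
Seepage velocity v = q / n_e = 2.821 / 0.32 = 8.816 m/day.
Travel time t = L / v = 1980 / 8.816 = 224.6 days = 0.6149 years.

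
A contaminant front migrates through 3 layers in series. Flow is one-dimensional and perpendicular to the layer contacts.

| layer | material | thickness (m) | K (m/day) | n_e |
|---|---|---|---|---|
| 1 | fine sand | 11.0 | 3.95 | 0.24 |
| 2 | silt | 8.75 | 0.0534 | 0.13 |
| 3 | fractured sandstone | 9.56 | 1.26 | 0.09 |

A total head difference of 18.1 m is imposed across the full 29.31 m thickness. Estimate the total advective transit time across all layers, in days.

44.6

With flow normal to the layers, continuity requires the same specific discharge q through every layer.
Σ(b_i/K_i) = 11.0/3.95 + 8.75/0.0534 + 9.56/1.26 = 174.2 d.
q = Δh / Σ(b_i/K_i) = 18.1 / 174.2 = 0.1039 m/day.
In each layer the seepage velocity is v_i = q/n_i, so the layer transit time is t_i = b_i·n_i / q:
  layer 1 (fine sand): t_1 = 11.0 × 0.24 / 0.1039 = 25.41 d
  layer 2 (silt): t_2 = 8.75 × 0.13 / 0.1039 = 10.95 d
  layer 3 (fractured sandstone): t_3 = 9.56 × 0.09 / 0.1039 = 8.282 d
Total t = Σ t_i = 44.64 days.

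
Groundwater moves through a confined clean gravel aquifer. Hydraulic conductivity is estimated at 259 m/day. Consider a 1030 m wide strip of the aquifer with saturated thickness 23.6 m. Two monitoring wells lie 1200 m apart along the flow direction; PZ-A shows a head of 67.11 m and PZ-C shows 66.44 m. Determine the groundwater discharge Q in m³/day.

3520

Cross-sectional area A = 1030 × 23.6 = 24308 m².
Hydraulic gradient i = (67.11 − 66.44) / 1200 = 0.67 / 1200 = 0.0005583.
Darcy's law: Q = K · A · i = 259.0 × 24308 × 0.0005583 = 3515 m³/day.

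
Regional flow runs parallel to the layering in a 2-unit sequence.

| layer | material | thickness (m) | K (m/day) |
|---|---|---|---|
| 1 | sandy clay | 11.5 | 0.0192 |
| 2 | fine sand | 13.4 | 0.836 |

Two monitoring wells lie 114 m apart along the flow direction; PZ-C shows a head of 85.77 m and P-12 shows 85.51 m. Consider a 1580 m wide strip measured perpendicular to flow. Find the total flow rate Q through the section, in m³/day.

Flow is parallel to layering, so each bed carries its own Darcy discharge and the transmissivities add.
Σ(K_i·b_i) = 0.0192×11.5 + 0.836×13.4 = 11.42 m²/day.
Hydraulic gradient i = (85.77 − 85.51) / 114 = 0.26 / 114 = 0.002281.
Q = Σ(K_i·b_i) · W · i = 11.42 × 1580 × 0.002281 = 41.16 m³/day.

41.2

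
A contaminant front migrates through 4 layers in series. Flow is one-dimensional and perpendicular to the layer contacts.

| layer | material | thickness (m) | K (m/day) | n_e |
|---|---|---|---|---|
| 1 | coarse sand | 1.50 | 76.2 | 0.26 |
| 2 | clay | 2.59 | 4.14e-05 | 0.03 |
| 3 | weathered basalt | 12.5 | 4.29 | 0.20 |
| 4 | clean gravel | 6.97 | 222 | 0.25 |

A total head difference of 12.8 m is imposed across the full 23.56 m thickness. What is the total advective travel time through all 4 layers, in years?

With flow normal to the layers, continuity requires the same specific discharge q through every layer.
Σ(b_i/K_i) = 1.50/76.2 + 2.59/4.14e-05 + 12.5/4.29 + 6.97/222 = 62563 d.
q = Δh / Σ(b_i/K_i) = 12.8 / 62563 = 0.0002046 m/day.
In each layer the seepage velocity is v_i = q/n_i, so the layer transit time is t_i = b_i·n_i / q:
  layer 1 (coarse sand): t_1 = 1.50 × 0.26 / 0.0002046 = 1906 d
  layer 2 (clay): t_2 = 2.59 × 0.03 / 0.0002046 = 379.8 d
  layer 3 (weathered basalt): t_3 = 12.5 × 0.20 / 0.0002046 = 12219 d
  layer 4 (clean gravel): t_4 = 6.97 × 0.25 / 0.0002046 = 8517 d
Total t = Σ t_i = 23022 days = 63.03 years.

63.0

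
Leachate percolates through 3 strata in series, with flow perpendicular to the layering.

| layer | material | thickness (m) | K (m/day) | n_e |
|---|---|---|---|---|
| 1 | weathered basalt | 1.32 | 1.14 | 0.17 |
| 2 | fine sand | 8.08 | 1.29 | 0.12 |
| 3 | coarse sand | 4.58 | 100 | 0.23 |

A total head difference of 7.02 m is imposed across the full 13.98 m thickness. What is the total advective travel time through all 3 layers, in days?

With flow normal to the layers, continuity requires the same specific discharge q through every layer.
Σ(b_i/K_i) = 1.32/1.14 + 8.08/1.29 + 4.58/100 = 7.467 d.
q = Δh / Σ(b_i/K_i) = 7.02 / 7.467 = 0.9401 m/day.
In each layer the seepage velocity is v_i = q/n_i, so the layer transit time is t_i = b_i·n_i / q:
  layer 1 (weathered basalt): t_1 = 1.32 × 0.17 / 0.9401 = 0.2387 d
  layer 2 (fine sand): t_2 = 8.08 × 0.12 / 0.9401 = 1.031 d
  layer 3 (coarse sand): t_3 = 4.58 × 0.23 / 0.9401 = 1.121 d
Total t = Σ t_i = 2.391 days.

2.39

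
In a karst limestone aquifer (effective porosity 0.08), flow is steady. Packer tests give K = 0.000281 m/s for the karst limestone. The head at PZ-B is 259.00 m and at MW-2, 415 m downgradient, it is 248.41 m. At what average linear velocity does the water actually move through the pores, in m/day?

Convert K: 0.000281 m/s × 86400 = 24.28 m/day.
Hydraulic gradient i = (259.00 − 248.41) / 415 = 10.59 / 415 = 0.02552.
Darcy flux q = K · i = 24.28 × 0.02552 = 0.6195 m/day.
Seepage velocity v = q / n_e = 0.6195 / 0.08 = 7.744 m/day.

7.74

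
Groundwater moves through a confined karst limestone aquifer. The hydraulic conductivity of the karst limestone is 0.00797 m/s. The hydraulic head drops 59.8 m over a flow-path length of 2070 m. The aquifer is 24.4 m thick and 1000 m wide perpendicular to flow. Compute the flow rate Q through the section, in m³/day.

485000

Convert K: 0.00797 m/s × 86400 = 688.6 m/day.
Cross-sectional area A = 1000 × 24.4 = 24400 m².
Hydraulic gradient i = Δh / L = 59.8 / 2070 = 0.02889.
Darcy's law: Q = K · A · i = 688.6 × 24400 × 0.02889 = 4.854e+05 m³/day.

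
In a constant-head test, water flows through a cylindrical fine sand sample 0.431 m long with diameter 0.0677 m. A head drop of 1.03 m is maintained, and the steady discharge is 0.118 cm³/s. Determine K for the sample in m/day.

1.19

Cross-sectional area A = π·(d/2)² = π × (0.0677/2)² = 0.003600 m².
Convert discharge: 0.118 cm³/s = 1.180e-07 m³/s.
Darcy's law rearranged: K = Q·L / (A·Δh) = 1.180e-07 × 0.431 / (0.003600 × 1.03) = 1.372e-05 m/s = 1.185 m/day.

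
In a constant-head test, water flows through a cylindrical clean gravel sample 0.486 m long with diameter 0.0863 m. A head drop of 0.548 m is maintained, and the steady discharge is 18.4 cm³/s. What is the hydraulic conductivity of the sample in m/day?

Cross-sectional area A = π·(d/2)² = π × (0.0863/2)² = 0.005849 m².
Convert discharge: 18.4 cm³/s = 1.840e-05 m³/s.
Darcy's law rearranged: K = Q·L / (A·Δh) = 1.840e-05 × 0.486 / (0.005849 × 0.548) = 0.002790 m/s = 241.0 m/day.

241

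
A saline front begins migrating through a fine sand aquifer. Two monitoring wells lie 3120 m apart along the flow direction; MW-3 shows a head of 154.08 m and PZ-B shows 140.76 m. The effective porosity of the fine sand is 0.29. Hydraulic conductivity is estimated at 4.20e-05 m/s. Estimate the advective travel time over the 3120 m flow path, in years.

Convert K: 4.20e-05 m/s × 86400 = 3.629 m/day.
Hydraulic gradient i = (154.08 − 140.76) / 3120 = 13.32 / 3120 = 0.004269.
Darcy flux q = K · i = 3.629 × 0.004269 = 0.01549 m/day.
Seepage velocity v = q / n_e = 0.01549 / 0.29 = 0.05342 m/day.
Travel time t = L / v = 3120 / 0.05342 = 58404 days = 159.9 years.

160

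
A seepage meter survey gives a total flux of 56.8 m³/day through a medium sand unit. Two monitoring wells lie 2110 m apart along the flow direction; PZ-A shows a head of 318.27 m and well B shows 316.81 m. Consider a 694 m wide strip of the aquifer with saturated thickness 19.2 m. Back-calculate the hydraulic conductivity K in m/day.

6.16

Cross-sectional area A = 694 × 19.2 = 13325 m².
Hydraulic gradient i = (318.27 − 316.81) / 2110 = 1.46 / 2110 = 0.0006919.
From Q = K·A·i, K = Q / (A·i) = 56.8 / (13325 × 0.0006919) = 6.161 m/day.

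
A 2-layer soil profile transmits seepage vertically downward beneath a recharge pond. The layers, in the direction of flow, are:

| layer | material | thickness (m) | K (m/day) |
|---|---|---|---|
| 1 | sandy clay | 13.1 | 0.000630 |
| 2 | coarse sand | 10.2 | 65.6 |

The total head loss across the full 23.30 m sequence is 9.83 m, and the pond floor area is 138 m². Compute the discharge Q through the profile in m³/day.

0.0652

Flow is perpendicular to layering, so the layers act in series and the equivalent K is the thickness-weighted harmonic mean.
Total thickness L = 13.1 + 10.2 = 23.30 m.
Σ(b_i/K_i) = 13.1/0.000630 + 10.2/65.6 = 20794 d.
K_eq = L / Σ(b_i/K_i) = 23.30 / 20794 = 0.001121 m/day.
Q = K_eq · A · (Δh/L) = 0.001121 × 138 × (9.83/23.30) = 0.06524 m³/day.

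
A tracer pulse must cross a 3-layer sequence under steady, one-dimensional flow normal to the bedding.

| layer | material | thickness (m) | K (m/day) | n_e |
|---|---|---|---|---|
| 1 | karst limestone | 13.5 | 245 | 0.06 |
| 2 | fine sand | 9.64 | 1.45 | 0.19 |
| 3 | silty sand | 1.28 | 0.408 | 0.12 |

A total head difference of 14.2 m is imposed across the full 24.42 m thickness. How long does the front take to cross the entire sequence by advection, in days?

With flow normal to the layers, continuity requires the same specific discharge q through every layer.
Σ(b_i/K_i) = 13.5/245 + 9.64/1.45 + 1.28/0.408 = 9.841 d.
q = Δh / Σ(b_i/K_i) = 14.2 / 9.841 = 1.443 m/day.
In each layer the seepage velocity is v_i = q/n_i, so the layer transit time is t_i = b_i·n_i / q:
  layer 1 (karst limestone): t_1 = 13.5 × 0.06 / 1.443 = 0.5613 d
  layer 2 (fine sand): t_2 = 9.64 × 0.19 / 1.443 = 1.269 d
  layer 3 (silty sand): t_3 = 1.28 × 0.12 / 1.443 = 0.1064 d
Total t = Σ t_i = 1.937 days.

1.94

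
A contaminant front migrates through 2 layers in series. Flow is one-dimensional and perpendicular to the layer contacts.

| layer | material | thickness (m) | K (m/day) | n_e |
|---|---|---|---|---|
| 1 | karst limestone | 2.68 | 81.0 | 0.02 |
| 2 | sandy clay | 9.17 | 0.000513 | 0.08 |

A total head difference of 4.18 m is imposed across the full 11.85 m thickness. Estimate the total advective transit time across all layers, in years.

With flow normal to the layers, continuity requires the same specific discharge q through every layer.
Σ(b_i/K_i) = 2.68/81.0 + 9.17/0.000513 = 17875 d.
q = Δh / Σ(b_i/K_i) = 4.18 / 17875 = 0.0002338 m/day.
In each layer the seepage velocity is v_i = q/n_i, so the layer transit time is t_i = b_i·n_i / q:
  layer 1 (karst limestone): t_1 = 2.68 × 0.02 / 0.0002338 = 229.2 d
  layer 2 (sandy clay): t_2 = 9.17 × 0.08 / 0.0002338 = 3137 d
Total t = Σ t_i = 3366 days = 9.217 years.

9.22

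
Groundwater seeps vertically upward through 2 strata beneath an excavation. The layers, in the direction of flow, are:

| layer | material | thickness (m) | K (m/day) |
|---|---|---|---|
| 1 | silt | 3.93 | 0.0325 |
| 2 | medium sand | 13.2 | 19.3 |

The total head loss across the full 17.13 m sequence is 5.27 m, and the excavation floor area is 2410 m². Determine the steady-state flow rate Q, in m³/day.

Flow is perpendicular to layering, so the layers act in series and the equivalent K is the thickness-weighted harmonic mean.
Total thickness L = 3.93 + 13.2 = 17.13 m.
Σ(b_i/K_i) = 3.93/0.0325 + 13.2/19.3 = 121.6 d.
K_eq = L / Σ(b_i/K_i) = 17.13 / 121.6 = 0.1409 m/day.
Q = K_eq · A · (Δh/L) = 0.1409 × 2410 × (5.27/17.13) = 104.4 m³/day.

104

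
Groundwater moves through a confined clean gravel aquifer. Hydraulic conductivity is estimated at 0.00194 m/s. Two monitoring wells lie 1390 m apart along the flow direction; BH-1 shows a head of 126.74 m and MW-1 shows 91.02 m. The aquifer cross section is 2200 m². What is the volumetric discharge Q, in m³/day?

Convert K: 0.00194 m/s × 86400 = 167.6 m/day.
Hydraulic gradient i = (126.74 − 91.02) / 1390 = 35.72 / 1390 = 0.02570.
Darcy's law: Q = K · A · i = 167.6 × 2200 × 0.02570 = 9476 m³/day.

9480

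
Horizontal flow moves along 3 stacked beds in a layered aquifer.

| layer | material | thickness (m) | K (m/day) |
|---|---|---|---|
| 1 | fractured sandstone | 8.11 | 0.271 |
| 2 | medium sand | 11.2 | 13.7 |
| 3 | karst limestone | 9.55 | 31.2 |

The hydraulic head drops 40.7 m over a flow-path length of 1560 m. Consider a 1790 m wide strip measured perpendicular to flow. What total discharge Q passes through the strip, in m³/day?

21200

Flow is parallel to layering, so each bed carries its own Darcy discharge and the transmissivities add.
Σ(K_i·b_i) = 0.271×8.11 + 13.7×11.2 + 31.2×9.55 = 453.6 m²/day.
Hydraulic gradient i = Δh / L = 40.7 / 1560 = 0.02609.
Q = Σ(K_i·b_i) · W · i = 453.6 × 1790 × 0.02609 = 21183 m³/day.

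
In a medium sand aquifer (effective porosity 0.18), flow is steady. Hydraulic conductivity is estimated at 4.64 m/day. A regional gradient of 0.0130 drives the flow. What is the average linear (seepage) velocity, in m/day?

Hydraulic gradient i = 0.0130.
Darcy flux q = K · i = 4.640 × 0.01300 = 0.06032 m/day.
Seepage velocity v = q / n_e = 0.06032 / 0.18 = 0.3351 m/day.

0.335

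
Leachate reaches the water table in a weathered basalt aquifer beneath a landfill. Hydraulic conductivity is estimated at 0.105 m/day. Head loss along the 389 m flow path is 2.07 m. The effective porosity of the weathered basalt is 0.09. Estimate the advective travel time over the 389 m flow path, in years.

172

Hydraulic gradient i = Δh / L = 2.07 / 389 = 0.005321.
Darcy flux q = K · i = 0.1050 × 0.005321 = 0.0005587 m/day.
Seepage velocity v = q / n_e = 0.0005587 / 0.09 = 0.006208 m/day.
Travel time t = L / v = 389 / 0.006208 = 62659 days = 171.6 years.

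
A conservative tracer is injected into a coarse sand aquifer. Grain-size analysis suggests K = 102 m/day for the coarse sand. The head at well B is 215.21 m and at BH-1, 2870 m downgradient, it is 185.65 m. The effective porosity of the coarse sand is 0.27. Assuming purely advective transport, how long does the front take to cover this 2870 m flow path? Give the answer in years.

Hydraulic gradient i = (215.21 − 185.65) / 2870 = 29.56 / 2870 = 0.01030.
Darcy flux q = K · i = 102.0 × 0.01030 = 1.051 m/day.
Seepage velocity v = q / n_e = 1.051 / 0.27 = 3.891 m/day.
Travel time t = L / v = 2870 / 3.891 = 737.6 days = 2.019 years.

2.02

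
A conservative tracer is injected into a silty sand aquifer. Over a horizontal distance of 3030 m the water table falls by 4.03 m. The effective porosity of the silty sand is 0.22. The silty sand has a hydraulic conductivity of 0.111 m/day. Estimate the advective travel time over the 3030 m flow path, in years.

12400

Hydraulic gradient i = Δh / L = 4.03 / 3030 = 0.001330.
Darcy flux q = K · i = 0.1110 × 0.001330 = 0.0001476 m/day.
Seepage velocity v = q / n_e = 0.0001476 / 0.22 = 0.0006711 m/day.
Travel time t = L / v = 3030 / 0.0006711 = 4.515e+06 days = 12362 years.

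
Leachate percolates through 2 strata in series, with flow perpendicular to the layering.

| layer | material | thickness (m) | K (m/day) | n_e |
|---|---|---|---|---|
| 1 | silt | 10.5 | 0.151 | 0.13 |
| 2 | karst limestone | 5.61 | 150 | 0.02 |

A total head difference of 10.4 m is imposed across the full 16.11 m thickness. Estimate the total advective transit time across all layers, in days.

With flow normal to the layers, continuity requires the same specific discharge q through every layer.
Σ(b_i/K_i) = 10.5/0.151 + 5.61/150 = 69.57 d.
q = Δh / Σ(b_i/K_i) = 10.4 / 69.57 = 0.1495 m/day.
In each layer the seepage velocity is v_i = q/n_i, so the layer transit time is t_i = b_i·n_i / q:
  layer 1 (silt): t_1 = 10.5 × 0.13 / 0.1495 = 9.132 d
  layer 2 (karst limestone): t_2 = 5.61 × 0.02 / 0.1495 = 0.7506 d
Total t = Σ t_i = 9.882 days.

9.88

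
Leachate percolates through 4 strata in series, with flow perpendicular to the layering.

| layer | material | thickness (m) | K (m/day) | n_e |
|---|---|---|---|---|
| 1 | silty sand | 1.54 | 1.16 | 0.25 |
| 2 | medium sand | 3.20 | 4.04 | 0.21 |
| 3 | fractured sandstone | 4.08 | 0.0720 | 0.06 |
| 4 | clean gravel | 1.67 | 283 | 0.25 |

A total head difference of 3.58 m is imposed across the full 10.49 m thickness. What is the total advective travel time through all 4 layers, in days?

28.2

With flow normal to the layers, continuity requires the same specific discharge q through every layer.
Σ(b_i/K_i) = 1.54/1.16 + 3.20/4.04 + 4.08/0.0720 + 1.67/283 = 58.79 d.
q = Δh / Σ(b_i/K_i) = 3.58 / 58.79 = 0.06089 m/day.
In each layer the seepage velocity is v_i = q/n_i, so the layer transit time is t_i = b_i·n_i / q:
  layer 1 (silty sand): t_1 = 1.54 × 0.25 / 0.06089 = 6.323 d
  layer 2 (medium sand): t_2 = 3.20 × 0.21 / 0.06089 = 11.04 d
  layer 3 (fractured sandstone): t_3 = 4.08 × 0.06 / 0.06089 = 4.020 d
  layer 4 (clean gravel): t_4 = 1.67 × 0.25 / 0.06089 = 6.856 d
Total t = Σ t_i = 28.24 days.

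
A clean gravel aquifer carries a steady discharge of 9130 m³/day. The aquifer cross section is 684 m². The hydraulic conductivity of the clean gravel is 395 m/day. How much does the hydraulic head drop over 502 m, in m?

17.0

From Q = K·A·i, i = Q / (K·A) = 9130 / (395.0 × 684.0) = 0.03379.
Head loss Δh = i · L = 0.03379 × 502 = 16.96 m.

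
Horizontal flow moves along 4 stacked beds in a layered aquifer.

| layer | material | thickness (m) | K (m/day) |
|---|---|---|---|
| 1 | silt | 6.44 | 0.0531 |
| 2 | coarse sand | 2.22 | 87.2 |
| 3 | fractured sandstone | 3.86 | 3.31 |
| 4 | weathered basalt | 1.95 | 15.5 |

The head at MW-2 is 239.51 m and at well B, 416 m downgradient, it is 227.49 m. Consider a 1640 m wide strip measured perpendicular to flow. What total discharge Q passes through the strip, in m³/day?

Flow is parallel to layering, so each bed carries its own Darcy discharge and the transmissivities add.
Σ(K_i·b_i) = 0.0531×6.44 + 87.2×2.22 + 3.31×3.86 + 15.5×1.95 = 236.9 m²/day.
Hydraulic gradient i = (239.51 − 227.49) / 416 = 12.02 / 416 = 0.02889.
Q = Σ(K_i·b_i) · W · i = 236.9 × 1640 × 0.02889 = 11227 m³/day.

11200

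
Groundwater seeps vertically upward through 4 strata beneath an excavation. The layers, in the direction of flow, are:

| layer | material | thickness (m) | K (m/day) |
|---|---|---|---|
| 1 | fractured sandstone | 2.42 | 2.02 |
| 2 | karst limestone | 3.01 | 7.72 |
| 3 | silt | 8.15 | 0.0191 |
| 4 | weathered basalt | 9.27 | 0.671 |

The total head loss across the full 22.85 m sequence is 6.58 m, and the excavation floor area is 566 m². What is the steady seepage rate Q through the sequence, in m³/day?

8.42

Flow is perpendicular to layering, so the layers act in series and the equivalent K is the thickness-weighted harmonic mean.
Total thickness L = 2.42 + 3.01 + 8.15 + 9.27 = 22.85 m.
Σ(b_i/K_i) = 2.42/2.02 + 3.01/7.72 + 8.15/0.0191 + 9.27/0.671 = 442.1 d.
K_eq = L / Σ(b_i/K_i) = 22.85 / 442.1 = 0.05168 m/day.
Q = K_eq · A · (Δh/L) = 0.05168 × 566 × (6.58/22.85) = 8.424 m³/day.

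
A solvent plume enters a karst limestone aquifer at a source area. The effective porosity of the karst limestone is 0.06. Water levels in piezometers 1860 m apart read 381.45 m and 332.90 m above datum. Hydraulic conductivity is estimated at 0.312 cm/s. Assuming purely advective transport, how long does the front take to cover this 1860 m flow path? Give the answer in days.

Convert K: 0.312 cm/s × 864 = 269.6 m/day.
Hydraulic gradient i = (381.45 − 332.90) / 1860 = 48.55 / 1860 = 0.02610.
Darcy flux q = K · i = 269.6 × 0.02610 = 7.036 m/day.
Seepage velocity v = q / n_e = 7.036 / 0.06 = 117.3 m/day.
Travel time t = L / v = 1860 / 117.3 = 15.86 days.

15.9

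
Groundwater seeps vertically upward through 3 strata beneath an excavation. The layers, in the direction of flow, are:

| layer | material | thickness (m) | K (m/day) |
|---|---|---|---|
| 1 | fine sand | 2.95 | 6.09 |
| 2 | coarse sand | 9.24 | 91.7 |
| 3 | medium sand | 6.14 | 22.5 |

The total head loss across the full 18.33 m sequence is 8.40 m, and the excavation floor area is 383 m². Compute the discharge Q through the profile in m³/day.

3750

Flow is perpendicular to layering, so the layers act in series and the equivalent K is the thickness-weighted harmonic mean.
Total thickness L = 2.95 + 9.24 + 6.14 = 18.33 m.
Σ(b_i/K_i) = 2.95/6.09 + 9.24/91.7 + 6.14/22.5 = 0.8581 d.
K_eq = L / Σ(b_i/K_i) = 18.33 / 0.8581 = 21.36 m/day.
Q = K_eq · A · (Δh/L) = 21.36 × 383 × (8.40/18.33) = 3749 m³/day.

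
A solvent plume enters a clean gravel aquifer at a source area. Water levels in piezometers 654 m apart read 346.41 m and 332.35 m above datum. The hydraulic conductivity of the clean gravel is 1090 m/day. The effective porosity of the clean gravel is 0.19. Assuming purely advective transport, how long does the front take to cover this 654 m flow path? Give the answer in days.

5.30

Hydraulic gradient i = (346.41 − 332.35) / 654 = 14.06 / 654 = 0.02150.
Darcy flux q = K · i = 1090 × 0.02150 = 23.43 m/day.
Seepage velocity v = q / n_e = 23.43 / 0.19 = 123.3 m/day.
Travel time t = L / v = 654 / 123.3 = 5.303 days.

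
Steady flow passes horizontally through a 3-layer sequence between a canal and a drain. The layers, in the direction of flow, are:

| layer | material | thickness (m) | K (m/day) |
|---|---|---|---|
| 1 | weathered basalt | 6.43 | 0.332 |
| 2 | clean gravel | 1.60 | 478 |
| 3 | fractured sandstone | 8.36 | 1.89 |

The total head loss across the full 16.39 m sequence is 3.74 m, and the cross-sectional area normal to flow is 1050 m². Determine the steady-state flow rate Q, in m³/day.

165

Flow is perpendicular to layering, so the layers act in series and the equivalent K is the thickness-weighted harmonic mean.
Total thickness L = 6.43 + 1.60 + 8.36 = 16.39 m.
Σ(b_i/K_i) = 6.43/0.332 + 1.60/478 + 8.36/1.89 = 23.79 d.
K_eq = L / Σ(b_i/K_i) = 16.39 / 23.79 = 0.6888 m/day.
Q = K_eq · A · (Δh/L) = 0.6888 × 1050 × (3.74/16.39) = 165.0 m³/day.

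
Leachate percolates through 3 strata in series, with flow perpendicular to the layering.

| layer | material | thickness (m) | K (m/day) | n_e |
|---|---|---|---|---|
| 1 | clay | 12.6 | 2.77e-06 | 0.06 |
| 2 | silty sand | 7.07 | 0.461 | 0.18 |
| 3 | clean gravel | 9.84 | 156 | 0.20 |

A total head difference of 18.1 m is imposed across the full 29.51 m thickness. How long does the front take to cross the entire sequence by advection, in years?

2750

With flow normal to the layers, continuity requires the same specific discharge q through every layer.
Σ(b_i/K_i) = 12.6/2.77e-06 + 7.07/0.461 + 9.84/156 = 4.549e+06 d.
q = Δh / Σ(b_i/K_i) = 18.1 / 4.549e+06 = 3.979e-06 m/day.
In each layer the seepage velocity is v_i = q/n_i, so the layer transit time is t_i = b_i·n_i / q:
  layer 1 (clay): t_1 = 12.6 × 0.06 / 3.979e-06 = 1.900e+05 d
  layer 2 (silty sand): t_2 = 7.07 × 0.18 / 3.979e-06 = 3.198e+05 d
  layer 3 (clean gravel): t_3 = 9.84 × 0.20 / 3.979e-06 = 4.946e+05 d
Total t = Σ t_i = 1.004e+06 days = 2750 years.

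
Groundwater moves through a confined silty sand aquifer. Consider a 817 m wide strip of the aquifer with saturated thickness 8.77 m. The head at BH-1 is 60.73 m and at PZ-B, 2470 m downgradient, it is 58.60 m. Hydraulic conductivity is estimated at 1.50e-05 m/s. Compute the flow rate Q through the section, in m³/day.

8.01

Convert K: 1.50e-05 m/s × 86400 = 1.296 m/day.
Cross-sectional area A = 817 × 8.77 = 7165 m².
Hydraulic gradient i = (60.73 − 58.60) / 2470 = 2.13 / 2470 = 0.0008623.
Darcy's law: Q = K · A · i = 1.296 × 7165 × 0.0008623 = 8.008 m³/day.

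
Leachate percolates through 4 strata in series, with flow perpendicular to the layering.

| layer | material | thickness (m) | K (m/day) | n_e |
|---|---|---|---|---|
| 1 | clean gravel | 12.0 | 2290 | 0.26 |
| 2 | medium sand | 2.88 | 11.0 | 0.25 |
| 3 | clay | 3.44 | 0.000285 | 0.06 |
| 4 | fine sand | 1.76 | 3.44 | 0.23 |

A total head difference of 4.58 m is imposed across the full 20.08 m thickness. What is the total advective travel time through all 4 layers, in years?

32.1

With flow normal to the layers, continuity requires the same specific discharge q through every layer.
Σ(b_i/K_i) = 12.0/2290 + 2.88/11.0 + 3.44/0.000285 + 1.76/3.44 = 12071 d.
q = Δh / Σ(b_i/K_i) = 4.58 / 12071 = 0.0003794 m/day.
In each layer the seepage velocity is v_i = q/n_i, so the layer transit time is t_i = b_i·n_i / q:
  layer 1 (clean gravel): t_1 = 12.0 × 0.26 / 0.0003794 = 8223 d
  layer 2 (medium sand): t_2 = 2.88 × 0.25 / 0.0003794 = 1898 d
  layer 3 (clay): t_3 = 3.44 × 0.06 / 0.0003794 = 544.0 d
  layer 4 (fine sand): t_4 = 1.76 × 0.23 / 0.0003794 = 1067 d
Total t = Σ t_i = 11731 days = 32.12 years.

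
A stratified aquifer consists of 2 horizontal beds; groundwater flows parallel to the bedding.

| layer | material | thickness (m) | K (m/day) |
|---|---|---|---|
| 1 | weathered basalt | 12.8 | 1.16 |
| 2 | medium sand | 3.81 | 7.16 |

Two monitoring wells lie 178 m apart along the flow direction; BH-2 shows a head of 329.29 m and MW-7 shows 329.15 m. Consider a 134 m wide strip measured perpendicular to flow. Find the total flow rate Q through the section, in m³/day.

4.44

Flow is parallel to layering, so each bed carries its own Darcy discharge and the transmissivities add.
Σ(K_i·b_i) = 1.16×12.8 + 7.16×3.81 = 42.13 m²/day.
Hydraulic gradient i = (329.29 − 329.15) / 178 = 0.14 / 178 = 0.0007865.
Q = Σ(K_i·b_i) · W · i = 42.13 × 134 × 0.0007865 = 4.440 m³/day.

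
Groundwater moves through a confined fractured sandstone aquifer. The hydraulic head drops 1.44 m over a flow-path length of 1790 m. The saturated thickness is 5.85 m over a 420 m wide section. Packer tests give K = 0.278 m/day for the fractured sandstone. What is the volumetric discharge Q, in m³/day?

0.549

Cross-sectional area A = 420 × 5.85 = 2457 m².
Hydraulic gradient i = Δh / L = 1.44 / 1790 = 0.0008045.
Darcy's law: Q = K · A · i = 0.2780 × 2457 × 0.0008045 = 0.5495 m³/day.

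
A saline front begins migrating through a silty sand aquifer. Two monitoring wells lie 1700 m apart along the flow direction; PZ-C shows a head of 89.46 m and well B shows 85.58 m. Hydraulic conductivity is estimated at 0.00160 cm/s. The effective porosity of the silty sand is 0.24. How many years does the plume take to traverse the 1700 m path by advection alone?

Convert K: 0.00160 cm/s × 864 = 1.382 m/day.
Hydraulic gradient i = (89.46 − 85.58) / 1700 = 3.88 / 1700 = 0.002282.
Darcy flux q = K · i = 1.382 × 0.002282 = 0.003155 m/day.
Seepage velocity v = q / n_e = 0.003155 / 0.24 = 0.01315 m/day.
Travel time t = L / v = 1700 / 0.01315 = 1.293e+05 days = 354.0 years.

354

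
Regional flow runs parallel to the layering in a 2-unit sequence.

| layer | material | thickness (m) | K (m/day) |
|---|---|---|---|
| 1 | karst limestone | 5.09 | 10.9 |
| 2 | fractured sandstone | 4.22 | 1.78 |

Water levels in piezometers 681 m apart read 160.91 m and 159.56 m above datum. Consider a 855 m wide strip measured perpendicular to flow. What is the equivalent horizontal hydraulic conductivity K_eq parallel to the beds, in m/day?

Flow is parallel to layering, so each bed carries its own Darcy discharge and the transmissivities add.
Σ(K_i·b_i) = 10.9×5.09 + 1.78×4.22 = 62.99 m²/day.
Total thickness b = 9.310 m, so K_eq = Σ(K_i·b_i)/b = 6.766 m/day.

6.77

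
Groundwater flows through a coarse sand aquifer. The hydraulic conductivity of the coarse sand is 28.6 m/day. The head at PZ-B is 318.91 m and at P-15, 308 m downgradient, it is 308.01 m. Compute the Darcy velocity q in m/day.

1.01

Hydraulic gradient i = (318.91 − 308.01) / 308 = 10.9 / 308 = 0.03539.
Specific discharge q = K · i = 28.60 × 0.03539 = 1.012 m/day.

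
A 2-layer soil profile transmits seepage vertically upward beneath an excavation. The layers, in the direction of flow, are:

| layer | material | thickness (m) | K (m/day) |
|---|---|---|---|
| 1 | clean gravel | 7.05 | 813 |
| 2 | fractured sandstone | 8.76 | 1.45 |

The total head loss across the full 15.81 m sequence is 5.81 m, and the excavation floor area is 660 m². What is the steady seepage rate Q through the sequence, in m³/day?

634

Flow is perpendicular to layering, so the layers act in series and the equivalent K is the thickness-weighted harmonic mean.
Total thickness L = 7.05 + 8.76 = 15.81 m.
Σ(b_i/K_i) = 7.05/813 + 8.76/1.45 = 6.050 d.
K_eq = L / Σ(b_i/K_i) = 15.81 / 6.050 = 2.613 m/day.
Q = K_eq · A · (Δh/L) = 2.613 × 660 × (5.81/15.81) = 633.8 m³/day.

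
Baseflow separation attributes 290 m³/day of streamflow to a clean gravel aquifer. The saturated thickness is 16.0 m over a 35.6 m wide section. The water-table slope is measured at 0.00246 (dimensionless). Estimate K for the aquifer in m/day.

Cross-sectional area A = 35.6 × 16.0 = 569.6 m².
Hydraulic gradient i = 0.00246.
From Q = K·A·i, K = Q / (A·i) = 290 / (569.6 × 0.002460) = 207.0 m/day.

207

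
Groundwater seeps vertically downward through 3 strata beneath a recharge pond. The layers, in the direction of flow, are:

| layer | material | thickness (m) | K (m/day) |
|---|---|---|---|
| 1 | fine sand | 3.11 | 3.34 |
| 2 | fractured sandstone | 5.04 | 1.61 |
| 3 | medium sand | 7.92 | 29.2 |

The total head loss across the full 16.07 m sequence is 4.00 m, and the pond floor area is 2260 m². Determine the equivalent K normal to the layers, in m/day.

3.71

Flow is perpendicular to layering, so the layers act in series and the equivalent K is the thickness-weighted harmonic mean.
Total thickness L = 3.11 + 5.04 + 7.92 = 16.07 m.
Σ(b_i/K_i) = 3.11/3.34 + 5.04/1.61 + 7.92/29.2 = 4.333 d.
K_eq = L / Σ(b_i/K_i) = 16.07 / 4.333 = 3.709 m/day.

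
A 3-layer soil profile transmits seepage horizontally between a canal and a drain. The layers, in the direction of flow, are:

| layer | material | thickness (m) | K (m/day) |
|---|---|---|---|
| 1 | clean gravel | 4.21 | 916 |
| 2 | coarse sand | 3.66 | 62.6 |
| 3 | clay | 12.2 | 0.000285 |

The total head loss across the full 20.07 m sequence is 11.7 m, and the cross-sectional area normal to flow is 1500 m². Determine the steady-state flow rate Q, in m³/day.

Flow is perpendicular to layering, so the layers act in series and the equivalent K is the thickness-weighted harmonic mean.
Total thickness L = 4.21 + 3.66 + 12.2 = 20.07 m.
Σ(b_i/K_i) = 4.21/916 + 3.66/62.6 + 12.2/0.000285 = 42807 d.
K_eq = L / Σ(b_i/K_i) = 20.07 / 42807 = 0.0004688 m/day.
Q = K_eq · A · (Δh/L) = 0.0004688 × 1500 × (11.7/20.07) = 0.4100 m³/day.

0.410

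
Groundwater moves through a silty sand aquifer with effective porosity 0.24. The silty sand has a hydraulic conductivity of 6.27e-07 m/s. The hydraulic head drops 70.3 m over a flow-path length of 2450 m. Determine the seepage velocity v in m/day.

Convert K: 6.27e-07 m/s × 86400 = 0.05417 m/day.
Hydraulic gradient i = Δh / L = 70.3 / 2450 = 0.02869.
Darcy flux q = K · i = 0.05417 × 0.02869 = 0.001554 m/day.
Seepage velocity v = q / n_e = 0.001554 / 0.24 = 0.006477 m/day.

0.00648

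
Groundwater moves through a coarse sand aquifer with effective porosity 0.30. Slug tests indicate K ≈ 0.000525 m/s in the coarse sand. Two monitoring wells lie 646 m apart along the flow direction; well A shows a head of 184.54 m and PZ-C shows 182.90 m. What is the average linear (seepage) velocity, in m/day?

Convert K: 0.000525 m/s × 86400 = 45.36 m/day.
Hydraulic gradient i = (184.54 − 182.90) / 646 = 1.64 / 646 = 0.002539.
Darcy flux q = K · i = 45.36 × 0.002539 = 0.1152 m/day.
Seepage velocity v = q / n_e = 0.1152 / 0.30 = 0.3839 m/day.

0.384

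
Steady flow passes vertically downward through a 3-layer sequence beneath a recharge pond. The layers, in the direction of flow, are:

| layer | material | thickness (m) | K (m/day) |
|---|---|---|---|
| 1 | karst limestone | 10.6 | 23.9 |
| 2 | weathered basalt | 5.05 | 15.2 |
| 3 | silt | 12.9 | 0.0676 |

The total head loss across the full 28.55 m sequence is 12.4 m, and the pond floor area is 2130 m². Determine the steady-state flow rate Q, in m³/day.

138

Flow is perpendicular to layering, so the layers act in series and the equivalent K is the thickness-weighted harmonic mean.
Total thickness L = 10.6 + 5.05 + 12.9 = 28.55 m.
Σ(b_i/K_i) = 10.6/23.9 + 5.05/15.2 + 12.9/0.0676 = 191.6 d.
K_eq = L / Σ(b_i/K_i) = 28.55 / 191.6 = 0.1490 m/day.
Q = K_eq · A · (Δh/L) = 0.1490 × 2130 × (12.4/28.55) = 137.8 m³/day.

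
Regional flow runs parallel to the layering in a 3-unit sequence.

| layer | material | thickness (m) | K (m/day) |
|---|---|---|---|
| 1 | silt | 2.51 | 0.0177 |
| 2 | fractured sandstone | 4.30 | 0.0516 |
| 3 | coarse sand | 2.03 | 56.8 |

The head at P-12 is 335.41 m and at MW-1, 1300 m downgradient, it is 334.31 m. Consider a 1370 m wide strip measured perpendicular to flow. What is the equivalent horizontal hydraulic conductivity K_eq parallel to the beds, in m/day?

13.1

Flow is parallel to layering, so each bed carries its own Darcy discharge and the transmissivities add.
Σ(K_i·b_i) = 0.0177×2.51 + 0.0516×4.30 + 56.8×2.03 = 115.6 m²/day.
Total thickness b = 8.840 m, so K_eq = Σ(K_i·b_i)/b = 13.07 m/day.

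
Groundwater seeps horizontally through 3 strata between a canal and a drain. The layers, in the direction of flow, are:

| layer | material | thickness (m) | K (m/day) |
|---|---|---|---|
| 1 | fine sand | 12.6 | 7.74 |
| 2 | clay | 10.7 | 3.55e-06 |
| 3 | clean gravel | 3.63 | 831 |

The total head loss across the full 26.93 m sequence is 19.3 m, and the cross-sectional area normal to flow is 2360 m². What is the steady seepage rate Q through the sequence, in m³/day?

Flow is perpendicular to layering, so the layers act in series and the equivalent K is the thickness-weighted harmonic mean.
Total thickness L = 12.6 + 10.7 + 3.63 = 26.93 m.
Σ(b_i/K_i) = 12.6/7.74 + 10.7/3.55e-06 + 3.63/831 = 3.014e+06 d.
K_eq = L / Σ(b_i/K_i) = 26.93 / 3.014e+06 = 8.935e-06 m/day.
Q = K_eq · A · (Δh/L) = 8.935e-06 × 2360 × (19.3/26.93) = 0.01511 m³/day.

0.0151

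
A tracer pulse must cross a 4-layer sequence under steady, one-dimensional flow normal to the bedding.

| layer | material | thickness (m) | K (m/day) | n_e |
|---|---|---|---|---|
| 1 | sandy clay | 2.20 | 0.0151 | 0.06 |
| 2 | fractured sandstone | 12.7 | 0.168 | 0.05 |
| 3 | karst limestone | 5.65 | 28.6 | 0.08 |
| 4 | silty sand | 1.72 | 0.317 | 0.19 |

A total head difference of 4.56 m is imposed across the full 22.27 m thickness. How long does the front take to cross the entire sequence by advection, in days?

With flow normal to the layers, continuity requires the same specific discharge q through every layer.
Σ(b_i/K_i) = 2.20/0.0151 + 12.7/0.168 + 5.65/28.6 + 1.72/0.317 = 226.9 d.
q = Δh / Σ(b_i/K_i) = 4.56 / 226.9 = 0.02010 m/day.
In each layer the seepage velocity is v_i = q/n_i, so the layer transit time is t_i = b_i·n_i / q:
  layer 1 (sandy clay): t_1 = 2.20 × 0.06 / 0.02010 = 6.569 d
  layer 2 (fractured sandstone): t_2 = 12.7 × 0.05 / 0.02010 = 31.60 d
  layer 3 (karst limestone): t_3 = 5.65 × 0.08 / 0.02010 = 22.49 d
  layer 4 (silty sand): t_4 = 1.72 × 0.19 / 0.02010 = 16.26 d
Total t = Σ t_i = 76.92 days.

76.9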